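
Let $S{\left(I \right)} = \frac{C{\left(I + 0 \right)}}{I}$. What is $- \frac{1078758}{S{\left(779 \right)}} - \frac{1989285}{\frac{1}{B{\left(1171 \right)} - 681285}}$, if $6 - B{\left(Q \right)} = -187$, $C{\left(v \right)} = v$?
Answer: $1354885020462$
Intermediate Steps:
$B{\left(Q \right)} = 193$ ($B{\left(Q \right)} = 6 - -187 = 6 + 187 = 193$)
$S{\left(I \right)} = 1$ ($S{\left(I \right)} = \frac{I + 0}{I} = \frac{I}{I} = 1$)
$- \frac{1078758}{S{\left(779 \right)}} - \frac{1989285}{\frac{1}{B{\left(1171 \right)} - 681285}} = - \frac{1078758}{1} - \frac{1989285}{\frac{1}{193 - 681285}} = \left(-1078758\right) 1 - \frac{1989285}{\frac{1}{-681092}} = -1078758 - \frac{1989285}{- \frac{1}{681092}} = -1078758 - -1354886099220 = -1078758 + 1354886099220 = 1354885020462$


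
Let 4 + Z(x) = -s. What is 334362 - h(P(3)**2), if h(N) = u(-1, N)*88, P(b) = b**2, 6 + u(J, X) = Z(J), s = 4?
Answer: 335594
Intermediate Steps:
Z(x) = -8 (Z(x) = -4 - 1*4 = -4 - 4 = -8)
u(J, X) = -14 (u(J, X) = -6 - 8 = -14)
h(N) = -1232 (h(N) = -14*88 = -1232)
334362 - h(P(3)**2) = 334362 - 1*(-1232) = 334362 + 1232 = 335594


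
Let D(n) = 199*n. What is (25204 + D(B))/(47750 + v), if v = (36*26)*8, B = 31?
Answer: 31373/55238 ≈ 0.56796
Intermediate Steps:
v = 7488 (v = 936*8 = 7488)
(25204 + D(B))/(47750 + v) = (25204 + 199*31)/(47750 + 7488) = (25204 + 6169)/55238 = 31373*(1/55238) = 31373/55238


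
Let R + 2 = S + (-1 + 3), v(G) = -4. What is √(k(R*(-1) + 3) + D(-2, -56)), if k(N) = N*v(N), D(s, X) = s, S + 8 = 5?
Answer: I*√26 ≈ 5.099*I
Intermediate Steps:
S = -3 (S = -8 + 5 = -3)
R = -3 (R = -2 + (-3 + (-1 + 3)) = -2 + (-3 + 2) = -2 - 1 = -3)
k(N) = -4*N (k(N) = N*(-4) = -4*N)
√(k(R*(-1) + 3) + D(-2, -56)) = √(-4*(-3*(-1) + 3) - 2) = √(-4*(3 + 3) - 2) = √(-4*6 - 2) = √(-24 - 2) = √(-26) = I*√26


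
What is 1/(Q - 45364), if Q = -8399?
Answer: -1/53763 ≈ -1.8600e-5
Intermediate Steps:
1/(Q - 45364) = 1/(-8399 - 45364) = 1/(-53763) = -1/53763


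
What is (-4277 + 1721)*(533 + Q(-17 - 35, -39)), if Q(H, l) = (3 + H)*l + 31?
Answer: -6326100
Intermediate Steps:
Q(H, l) = 31 + l*(3 + H) (Q(H, l) = l*(3 + H) + 31 = 31 + l*(3 + H))
(-4277 + 1721)*(533 + Q(-17 - 35, -39)) = (-4277 + 1721)*(533 + (31 + 3*(-39) + (-17 - 35)*(-39))) = -2556*(533 + (31 - 117 - 52*(-39))) = -2556*(533 + (31 - 117 + 2028)) = -2556*(533 + 1942) = -2556*2475 = -6326100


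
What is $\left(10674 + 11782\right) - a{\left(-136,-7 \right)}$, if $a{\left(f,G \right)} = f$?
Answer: $22592$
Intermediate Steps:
$\left(10674 + 11782\right) - a{\left(-136,-7 \right)} = \left(10674 + 11782\right) - -136 = 22456 + 136 = 22592$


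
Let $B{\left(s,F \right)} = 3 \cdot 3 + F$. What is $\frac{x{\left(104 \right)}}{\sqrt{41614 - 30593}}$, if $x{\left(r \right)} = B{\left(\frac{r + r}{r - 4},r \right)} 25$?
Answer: $\frac{2825 \sqrt{11021}}{11021} \approx 26.91$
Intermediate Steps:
$B{\left(s,F \right)} = 9 + F$
$x{\left(r \right)} = 225 + 25 r$ ($x{\left(r \right)} = \left(9 + r\right) 25 = 225 + 25 r$)
$\frac{x{\left(104 \right)}}{\sqrt{41614 - 30593}} = \frac{225 + 25 \cdot 104}{\sqrt{41614 - 30593}} = \frac{225 + 2600}{\sqrt{11021}} = 2825 \frac{\sqrt{11021}}{11021} = \frac{2825 \sqrt{11021}}{11021}$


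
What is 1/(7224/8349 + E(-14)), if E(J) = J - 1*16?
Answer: -2783/81082 ≈ -0.034323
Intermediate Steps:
E(J) = -16 + J (E(J) = J - 16 = -16 + J)
1/(7224/8349 + E(-14)) = 1/(7224/8349 + (-16 - 14)) = 1/(7224*(1/8349) - 30) = 1/(2408/2783 - 30) = 1/(-81082/2783) = -2783/81082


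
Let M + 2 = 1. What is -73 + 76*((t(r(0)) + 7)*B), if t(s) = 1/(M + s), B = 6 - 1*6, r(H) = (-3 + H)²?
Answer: -73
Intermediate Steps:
M = -1 (M = -2 + 1 = -1)
B = 0 (B = 6 - 6 = 0)
t(s) = 1/(-1 + s)
-73 + 76*((t(r(0)) + 7)*B) = -73 + 76*((1/(-1 + (-3 + 0)²) + 7)*0) = -73 + 76*((1/(-1 + (-3)²) + 7)*0) = -73 + 76*((1/(-1 + 9) + 7)*0) = -73 + 76*((1/8 + 7)*0) = -73 + 76*((⅛ + 7)*0) = -73 + 76*((57/8)*0) = -73 + 76*0 = -73 + 0 = -73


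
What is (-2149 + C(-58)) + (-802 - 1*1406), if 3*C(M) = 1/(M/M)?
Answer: -13070/3 ≈ -4356.7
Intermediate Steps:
C(M) = 1/3 (C(M) = 1/(3*((M/M))) = (1/3)/1 = (1/3)*1 = 1/3)
(-2149 + C(-58)) + (-802 - 1*1406) = (-2149 + 1/3) + (-802 - 1*1406) = -6446/3 + (-802 - 1406) = -6446/3 - 2208 = -13070/3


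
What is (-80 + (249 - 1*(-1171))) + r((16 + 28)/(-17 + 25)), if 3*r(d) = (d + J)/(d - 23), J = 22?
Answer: 28129/21 ≈ 1339.5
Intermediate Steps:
r(d) = (22 + d)/(3*(-23 + d)) (r(d) = ((d + 22)/(d - 23))/3 = ((22 + d)/(-23 + d))/3 = (22 + d)/(3*(-23 + d)))
(-80 + (249 - 1*(-1171))) + r((16 + 28)/(-17 + 25)) = (-80 + (249 - 1*(-1171))) + (22 + (16 + 28)/(-17 + 25))/(3*(-23 + (16 + 28)/(-17 + 25))) = (-80 + (249 + 1171)) + (22 + 44/8)/(3*(-23 + 44/8)) = (-80 + 1420) + (22 + 44*(1/8))/(3*(-23 + 44*(1/8))) = 1340 + (22 + 11/2)/(3*(-23 + 11/2)) = 1340 + (1/3)*(55/2)/(-35/2) = 1340 + (1/3)*(-2/35)*(55/2) = 1340 - 11/21 = 28129/21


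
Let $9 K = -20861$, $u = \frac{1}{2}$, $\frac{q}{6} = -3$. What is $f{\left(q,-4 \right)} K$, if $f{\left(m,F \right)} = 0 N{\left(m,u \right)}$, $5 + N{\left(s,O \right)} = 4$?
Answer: $0$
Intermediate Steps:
$q = -18$ ($q = 6 \left(-3\right) = -18$)
$u = \frac{1}{2} \approx 0.5$
$N{\left(s,O \right)} = -1$ ($N{\left(s,O \right)} = -5 + 4 = -1$)
$f{\left(m,F \right)} = 0$ ($f{\left(m,F \right)} = 0 \left(-1\right) = 0$)
$K = - \frac{20861}{9}$ ($K = \frac{1}{9} \left(-20861\right) = - \frac{20861}{9} \approx -2317.9$)
$f{\left(q,-4 \right)} K = 0 \left(- \frac{20861}{9}\right) = 0$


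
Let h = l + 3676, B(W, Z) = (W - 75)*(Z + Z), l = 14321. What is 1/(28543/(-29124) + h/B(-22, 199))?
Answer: -562180572/813037843 ≈ -0.69146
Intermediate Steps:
B(W, Z) = 2*Z*(-75 + W) (B(W, Z) = (-75 + W)*(2*Z) = 2*Z*(-75 + W))
h = 17997 (h = 14321 + 3676 = 17997)
1/(28543/(-29124) + h/B(-22, 199)) = 1/(28543/(-29124) + 17997/((2*199*(-75 - 22)))) = 1/(28543*(-1/29124) + 17997/((2*199*(-97)))) = 1/(-28543/29124 + 17997/(-38606)) = 1/(-28543/29124 + 17997*(-1/38606)) = 1/(-28543/29124 - 17997/38606) = 1/(-813037843/562180572) = -562180572/813037843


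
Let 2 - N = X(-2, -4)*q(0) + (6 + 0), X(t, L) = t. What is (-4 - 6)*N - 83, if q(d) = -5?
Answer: 57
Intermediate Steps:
N = -14 (N = 2 - (-2*(-5) + (6 + 0)) = 2 - (10 + 6) = 2 - 1*16 = 2 - 16 = -14)
(-4 - 6)*N - 83 = (-4 - 6)*(-14) - 83 = -10*(-14) - 83 = 140 - 83 = 57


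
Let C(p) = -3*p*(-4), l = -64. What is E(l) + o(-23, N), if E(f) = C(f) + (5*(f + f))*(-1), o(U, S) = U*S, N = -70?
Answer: 1482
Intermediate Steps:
C(p) = 12*p
o(U, S) = S*U
E(f) = 2*f (E(f) = 12*f + (5*(f + f))*(-1) = 12*f + (5*(2*f))*(-1) = 12*f + (10*f)*(-1) = 12*f - 10*f = 2*f)
E(l) + o(-23, N) = 2*(-64) - 70*(-23) = -128 + 1610 = 1482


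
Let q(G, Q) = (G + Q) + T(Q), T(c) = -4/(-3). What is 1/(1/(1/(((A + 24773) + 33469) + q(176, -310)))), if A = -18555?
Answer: 3/118663 ≈ 2.5282e-5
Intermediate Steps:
T(c) = 4/3 (T(c) = -4*(-⅓) = 4/3)
q(G, Q) = 4/3 + G + Q (q(G, Q) = (G + Q) + 4/3 = 4/3 + G + Q)
1/(1/(1/(((A + 24773) + 33469) + q(176, -310)))) = 1/(1/(1/(((-18555 + 24773) + 33469) + (4/3 + 176 - 310)))) = 1/(1/(1/((6218 + 33469) - 398/3))) = 1/(1/(1/(39687 - 398/3))) = 1/(1/(1/(118663/3))) = 1/(1/(3/118663)) = 1/(118663/3) = 3/118663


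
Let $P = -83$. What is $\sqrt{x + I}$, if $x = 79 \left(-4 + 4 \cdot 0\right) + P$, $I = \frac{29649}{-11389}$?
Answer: $\frac{2 i \sqrt{13022922885}}{11389} \approx 20.04 i$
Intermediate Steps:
$I = - \frac{29649}{11389}$ ($I = 29649 \left(- \frac{1}{11389}\right) = - \frac{29649}{11389} \approx -2.6033$)
$x = -399$ ($x = 79 \left(-4 + 4 \cdot 0\right) - 83 = 79 \left(-4 + 0\right) - 83 = 79 \left(-4\right) - 83 = -316 - 83 = -399$)
$\sqrt{x + I} = \sqrt{-399 - \frac{29649}{11389}} = \sqrt{- \frac{4573860}{11389}} = \frac{2 i \sqrt{13022922885}}{11389}$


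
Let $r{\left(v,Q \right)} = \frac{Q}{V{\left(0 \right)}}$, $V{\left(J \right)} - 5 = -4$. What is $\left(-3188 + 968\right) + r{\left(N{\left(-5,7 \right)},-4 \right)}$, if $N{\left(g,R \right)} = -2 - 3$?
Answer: $-2224$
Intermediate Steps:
$N{\left(g,R \right)} = -5$
$V{\left(J \right)} = 1$ ($V{\left(J \right)} = 5 - 4 = 1$)
$r{\left(v,Q \right)} = Q$ ($r{\left(v,Q \right)} = \frac{Q}{1} = Q 1 = Q$)
$\left(-3188 + 968\right) + r{\left(N{\left(-5,7 \right)},-4 \right)} = \left(-3188 + 968\right) - 4 = -2220 - 4 = -2224$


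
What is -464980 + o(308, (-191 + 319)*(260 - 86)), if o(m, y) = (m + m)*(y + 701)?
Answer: 13686388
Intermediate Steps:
o(m, y) = 2*m*(701 + y) (o(m, y) = (2*m)*(701 + y) = 2*m*(701 + y))
-464980 + o(308, (-191 + 319)*(260 - 86)) = -464980 + 2*308*(701 + (-191 + 319)*(260 - 86)) = -464980 + 2*308*(701 + 128*174) = -464980 + 2*308*(701 + 22272) = -464980 + 2*308*22973 = -464980 + 14151368 = 13686388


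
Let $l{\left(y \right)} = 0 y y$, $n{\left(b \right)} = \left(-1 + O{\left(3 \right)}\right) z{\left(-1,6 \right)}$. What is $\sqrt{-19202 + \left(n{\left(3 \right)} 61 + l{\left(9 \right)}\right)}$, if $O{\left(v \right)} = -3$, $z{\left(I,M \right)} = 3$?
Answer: $i \sqrt{19934} \approx 141.19 i$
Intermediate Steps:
$n{\left(b \right)} = -12$ ($n{\left(b \right)} = \left(-1 - 3\right) 3 = \left(-4\right) 3 = -12$)
$l{\left(y \right)} = 0$ ($l{\left(y \right)} = 0 y = 0$)
$\sqrt{-19202 + \left(n{\left(3 \right)} 61 + l{\left(9 \right)}\right)} = \sqrt{-19202 + \left(\left(-12\right) 61 + 0\right)} = \sqrt{-19202 + \left(-732 + 0\right)} = \sqrt{-19202 - 732} = \sqrt{-19934} = i \sqrt{19934}$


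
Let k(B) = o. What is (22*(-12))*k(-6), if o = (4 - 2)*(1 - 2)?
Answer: 528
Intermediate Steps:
o = -2 (o = 2*(-1) = -2)
k(B) = -2
(22*(-12))*k(-6) = (22*(-12))*(-2) = -264*(-2) = 528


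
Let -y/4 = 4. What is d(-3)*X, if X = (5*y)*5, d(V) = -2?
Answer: 800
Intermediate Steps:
y = -16 (y = -4*4 = -16)
X = -400 (X = (5*(-16))*5 = -80*5 = -400)
d(-3)*X = -2*(-400) = 800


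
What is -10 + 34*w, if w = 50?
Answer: 1690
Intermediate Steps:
-10 + 34*w = -10 + 34*50 = -10 + 1700 = 1690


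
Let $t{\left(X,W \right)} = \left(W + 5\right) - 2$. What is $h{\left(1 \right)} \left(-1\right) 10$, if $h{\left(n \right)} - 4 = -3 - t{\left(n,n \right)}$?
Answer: $30$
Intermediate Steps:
$t{\left(X,W \right)} = 3 + W$ ($t{\left(X,W \right)} = \left(5 + W\right) - 2 = 3 + W$)
$h{\left(n \right)} = -2 - n$ ($h{\left(n \right)} = 4 - \left(6 + n\right) = -2 - n$)
$h{\left(1 \right)} \left(-1\right) 10 = \left(-2 - 1\right) \left(-1\right) 10 = \left(-3\right) \left(-1\right) 10 = 3 \cdot 10 = 30$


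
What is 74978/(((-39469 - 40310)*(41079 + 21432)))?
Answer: -74978/4987065069 ≈ -1.5035e-5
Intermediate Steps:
74978/(((-39469 - 40310)*(41079 + 21432))) = 74978/((-79779*62511)) = 74978/(-4987065069) = 74978*(-1/4987065069) = -74978/4987065069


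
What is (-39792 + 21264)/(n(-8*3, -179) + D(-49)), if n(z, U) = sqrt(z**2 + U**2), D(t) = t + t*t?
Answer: -43577856/5499287 + 240864*sqrt(193)/5499287 ≈ -7.3158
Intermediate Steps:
D(t) = t + t**2
n(z, U) = sqrt(U**2 + z**2)
(-39792 + 21264)/(n(-8*3, -179) + D(-49)) = (-39792 + 21264)/(sqrt((-179)**2 + (-8*3)**2) - 49*(1 - 49)) = -18528/(sqrt(32041 + (-24)**2) - 49*(-48)) = -18528/(sqrt(32041 + 576) + 2352) = -18528/(sqrt(32617) + 2352) = -18528/(13*sqrt(193) + 2352) = -18528/(2352 + 13*sqrt(193))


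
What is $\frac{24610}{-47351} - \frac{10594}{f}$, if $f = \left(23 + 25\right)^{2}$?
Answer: $- \frac{279168967}{54548352} \approx -5.1178$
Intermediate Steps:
$f = 2304$ ($f = 48^{2} = 2304$)
$\frac{24610}{-47351} - \frac{10594}{f} = \frac{24610}{-47351} - \frac{10594}{2304} = 24610 \left(- \frac{1}{47351}\right) - \frac{5297}{1152} = - \frac{24610}{47351} - \frac{5297}{1152} = - \frac{279168967}{54548352}$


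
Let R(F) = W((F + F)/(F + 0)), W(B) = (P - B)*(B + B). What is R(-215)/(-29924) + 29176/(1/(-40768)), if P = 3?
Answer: -8898254263809/7481 ≈ -1.1894e+9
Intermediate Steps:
W(B) = 2*B*(3 - B) (W(B) = (3 - B)*(B + B) = (3 - B)*(2*B) = 2*B*(3 - B))
R(F) = 4 (R(F) = 2*((F + F)/(F + 0))*(3 - (F + F)/(F + 0)) = 2*((2*F)/F)*(3 - 2*F/F) = 2*2*(3 - 1*2) = 2*2*(3 - 2) = 2*2*1 = 4)
R(-215)/(-29924) + 29176/(1/(-40768)) = 4/(-29924) + 29176/(1/(-40768)) = 4*(-1/29924) + 29176/(-1/40768) = -1/7481 + 29176*(-40768) = -1/7481 - 1189447168 = -8898254263809/7481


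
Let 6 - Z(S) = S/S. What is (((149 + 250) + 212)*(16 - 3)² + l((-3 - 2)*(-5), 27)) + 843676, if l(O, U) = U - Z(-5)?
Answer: 946957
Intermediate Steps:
Z(S) = 5 (Z(S) = 6 - S/S = 6 - 1*1 = 6 - 1 = 5)
l(O, U) = -5 + U (l(O, U) = U - 1*5 = U - 5 = -5 + U)
(((149 + 250) + 212)*(16 - 3)² + l((-3 - 2)*(-5), 27)) + 843676 = (((149 + 250) + 212)*(16 - 3)² + (-5 + 27)) + 843676 = ((399 + 212)*13² + 22) + 843676 = (611*169 + 22) + 843676 = (103259 + 22) + 843676 = 103281 + 843676 = 946957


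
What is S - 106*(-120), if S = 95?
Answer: 12815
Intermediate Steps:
S - 106*(-120) = 95 - 106*(-120) = 95 + 12720 = 12815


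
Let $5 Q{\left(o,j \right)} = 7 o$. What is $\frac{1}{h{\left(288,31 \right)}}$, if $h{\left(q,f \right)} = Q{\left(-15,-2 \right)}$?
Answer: $- \frac{1}{21} \approx -0.047619$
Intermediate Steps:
$Q{\left(o,j \right)} = \frac{7 o}{5}$
$h{\left(q,f \right)} = -21$ ($h{\left(q,f \right)} = \frac{7}{5} \left(-15\right) = -21$)
$\frac{1}{h{\left(288,31 \right)}} = \frac{1}{-21} = - \frac{1}{21}$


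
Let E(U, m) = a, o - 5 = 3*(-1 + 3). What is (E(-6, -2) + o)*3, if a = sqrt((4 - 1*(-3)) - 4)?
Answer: 33 + 3*sqrt(3) ≈ 38.196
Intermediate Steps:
o = 11 (o = 5 + 3*(-1 + 3) = 5 + 3*2 = 5 + 6 = 11)
a = sqrt(3) (a = sqrt((4 + 3) - 4) = sqrt(7 - 4) = sqrt(3) ≈ 1.7320)
E(U, m) = sqrt(3)
(E(-6, -2) + o)*3 = (sqrt(3) + 11)*3 = (11 + sqrt(3))*3 = 33 + 3*sqrt(3)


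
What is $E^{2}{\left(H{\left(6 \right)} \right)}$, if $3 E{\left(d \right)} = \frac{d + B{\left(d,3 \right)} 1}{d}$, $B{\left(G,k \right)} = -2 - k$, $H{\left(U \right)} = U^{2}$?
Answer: $\frac{961}{11664} \approx 0.08239$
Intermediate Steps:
$E{\left(d \right)} = \frac{-5 + d}{3 d}$ ($E{\left(d \right)} = \frac{\left(d + \left(-2 - 3\right) 1\right) \frac{1}{d}}{3} = \frac{\left(d - 5\right) \frac{1}{d}}{3} = \frac{\left(-5 + d\right) \frac{1}{d}}{3} = \frac{\frac{1}{d} \left(-5 + d\right)}{3} = \frac{-5 + d}{3 d}$)
$E^{2}{\left(H{\left(6 \right)} \right)} = \left(\frac{-5 + 6^{2}}{3 \cdot 6^{2}}\right)^{2} = \left(\frac{-5 + 36}{3 \cdot 36}\right)^{2} = \left(\frac{1}{3} \cdot \frac{1}{36} \cdot 31\right)^{2} = \left(\frac{31}{108}\right)^{2} = \frac{961}{11664}$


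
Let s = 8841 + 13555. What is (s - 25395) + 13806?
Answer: 10807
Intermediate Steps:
s = 22396
(s - 25395) + 13806 = (22396 - 25395) + 13806 = -2999 + 13806 = 10807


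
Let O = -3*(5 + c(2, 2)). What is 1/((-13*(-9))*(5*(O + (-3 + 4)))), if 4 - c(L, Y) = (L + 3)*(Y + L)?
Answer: 1/19890 ≈ 5.0277e-5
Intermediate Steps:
c(L, Y) = 4 - (3 + L)*(L + Y) (c(L, Y) = 4 - (L + 3)*(Y + L) = 4 - (3 + L)*(L + Y))
O = 33 (O = -3*(5 + (4 - 1*2² - 3*2 - 3*2 - 1*2*2)) = -3*(5 + (4 - 1*4 - 6 - 6 - 4)) = -3*(5 + (4 - 4 - 6 - 6 - 4)) = -3*(5 - 16) = -3*(-11) = 33)
1/((-13*(-9))*(5*(O + (-3 + 4)))) = 1/((-13*(-9))*(5*(33 + (-3 + 4)))) = 1/(117*(5*(33 + 1))) = 1/(117*(5*34)) = 1/(117*170) = 1/19890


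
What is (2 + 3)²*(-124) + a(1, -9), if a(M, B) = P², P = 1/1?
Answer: -3099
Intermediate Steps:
P = 1
a(M, B) = 1 (a(M, B) = 1² = 1)
(2 + 3)²*(-124) + a(1, -9) = (2 + 3)²*(-124) + 1 = 5²*(-124) + 1 = 25*(-124) + 1 = -3100 + 1 = -3099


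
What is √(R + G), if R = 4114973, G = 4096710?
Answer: √8211683 ≈ 2865.6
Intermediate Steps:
√(R + G) = √(4114973 + 4096710) = √8211683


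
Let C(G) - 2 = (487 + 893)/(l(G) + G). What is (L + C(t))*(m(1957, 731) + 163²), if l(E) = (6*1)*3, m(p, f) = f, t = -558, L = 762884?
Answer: 62480154100/3 ≈ 2.0827e+10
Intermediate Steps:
l(E) = 18 (l(E) = 6*3 = 18)
C(G) = 2 + 1380/(18 + G) (C(G) = 2 + (487 + 893)/(18 + G) = 2 + 1380/(18 + G))
(L + C(t))*(m(1957, 731) + 163²) = (762884 + 2*(708 - 558)/(18 - 558))*(731 + 163²) = (762884 + 2*150/(-540))*(731 + 26569) = (762884 + 2*(-1/540)*150)*27300 = (762884 - 5/9)*27300 = (6865951/9)*27300 = 62480154100/3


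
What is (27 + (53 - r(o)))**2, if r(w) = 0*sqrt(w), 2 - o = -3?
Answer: 6400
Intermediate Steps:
o = 5 (o = 2 - 1*(-3) = 2 + 3 = 5)
r(w) = 0
(27 + (53 - r(o)))**2 = (27 + (53 - 1*0))**2 = (27 + (53 + 0))**2 = (27 + 53)**2 = 80**2 = 6400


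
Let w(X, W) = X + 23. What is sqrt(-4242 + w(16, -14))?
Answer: 3*I*sqrt(467) ≈ 64.831*I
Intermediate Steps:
w(X, W) = 23 + X
sqrt(-4242 + w(16, -14)) = sqrt(-4242 + (23 + 16)) = sqrt(-4242 + 39) = sqrt(-4203) = 3*I*sqrt(467)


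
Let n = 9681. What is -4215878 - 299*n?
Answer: -7110497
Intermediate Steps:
-4215878 - 299*n = -4215878 - 299*9681 = -4215878 - 1*2894619 = -4215878 - 2894619 = -7110497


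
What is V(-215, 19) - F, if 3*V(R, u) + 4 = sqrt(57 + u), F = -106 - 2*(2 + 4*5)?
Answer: 446/3 + 2*sqrt(19)/3 ≈ 151.57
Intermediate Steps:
F = -150 (F = -106 - 2*(2 + 20) = -106 - 2*22 = -106 - 44 = -150)
V(R, u) = -4/3 + sqrt(57 + u)/3
V(-215, 19) - F = (-4/3 + sqrt(57 + 19)/3) - 1*(-150) = (-4/3 + sqrt(76)/3) + 150 = (-4/3 + (2*sqrt(19))/3) + 150 = (-4/3 + 2*sqrt(19)/3) + 150 = 446/3 + 2*sqrt(19)/3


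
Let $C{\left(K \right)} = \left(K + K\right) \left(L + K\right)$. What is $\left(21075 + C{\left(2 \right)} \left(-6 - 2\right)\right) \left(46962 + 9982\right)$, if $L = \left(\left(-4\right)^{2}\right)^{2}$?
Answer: $729965136$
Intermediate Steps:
$L = 256$ ($L = 16^{2} = 256$)
$C{\left(K \right)} = 2 K \left(256 + K\right)$ ($C{\left(K \right)} = \left(K + K\right) \left(256 + K\right) = 2 K \left(256 + K\right)$)
$\left(21075 + C{\left(2 \right)} \left(-6 - 2\right)\right) \left(46962 + 9982\right) = \left(21075 + 2 \cdot 2 \left(256 + 2\right) \left(-6 - 2\right)\right) \left(46962 + 9982\right) = \left(21075 + 2 \cdot 2 \cdot 258 \left(-6 - 2\right)\right) 56944 = \left(21075 + 1032 \left(-8\right)\right) 56944 = \left(21075 - 8256\right) 56944 = 12819 \cdot 56944 = 729965136$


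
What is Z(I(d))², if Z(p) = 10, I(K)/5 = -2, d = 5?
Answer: 100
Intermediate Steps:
I(K) = -10 (I(K) = 5*(-2) = -10)
Z(I(d))² = 10² = 100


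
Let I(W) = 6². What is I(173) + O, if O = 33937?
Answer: 33973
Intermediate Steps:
I(W) = 36
I(173) + O = 36 + 33937 = 33973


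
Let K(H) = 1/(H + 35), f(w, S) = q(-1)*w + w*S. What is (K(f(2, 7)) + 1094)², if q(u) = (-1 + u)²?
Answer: 3888644881/3249 ≈ 1.1969e+6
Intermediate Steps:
f(w, S) = 4*w + S*w (f(w, S) = (-1 - 1)²*w + w*S = (-2)²*w + S*w = 4*w + S*w)
K(H) = 1/(35 + H)
(K(f(2, 7)) + 1094)² = (1/(35 + 2*(4 + 7)) + 1094)² = (1/(35 + 2*11) + 1094)² = (1/(35 + 22) + 1094)² = (1/57 + 1094)² = (62359/57)² = 3888644881/3249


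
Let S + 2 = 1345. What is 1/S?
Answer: 1/1343 ≈ 0.00074460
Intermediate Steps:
S = 1343 (S = -2 + 1345 = 1343)
1/S = 1/1343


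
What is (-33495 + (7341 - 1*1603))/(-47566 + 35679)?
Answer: 27757/11887 ≈ 2.3351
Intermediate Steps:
(-33495 + (7341 - 1*1603))/(-47566 + 35679) = (-33495 + (7341 - 1603))/(-11887) = (-33495 + 5738)*(-1/11887) = -27757*(-1/11887) = 27757/11887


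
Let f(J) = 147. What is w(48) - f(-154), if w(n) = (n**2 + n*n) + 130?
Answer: 4591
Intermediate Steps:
w(n) = 130 + 2*n**2 (w(n) = (n**2 + n**2) + 130 = 2*n**2 + 130 = 130 + 2*n**2)
w(48) - f(-154) = (130 + 2*48**2) - 1*147 = (130 + 2*2304) - 147 = (130 + 4608) - 147 = 4738 - 147 = 4591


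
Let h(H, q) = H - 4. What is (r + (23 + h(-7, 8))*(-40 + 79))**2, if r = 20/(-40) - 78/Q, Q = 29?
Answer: 726787681/3364 ≈ 2.1605e+5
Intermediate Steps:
h(H, q) = -4 + H
r = -185/58 (r = 20/(-40) - 78/29 = 20*(-1/40) - 78*1/29 = -1/2 - 78/29 = -185/58 ≈ -3.1897)
(r + (23 + h(-7, 8))*(-40 + 79))**2 = (-185/58 + (23 + (-4 - 7))*(-40 + 79))**2 = (-185/58 + (23 - 11)*39)**2 = (-185/58 + 12*39)**2 = (-185/58 + 468)**2 = (26959/58)**2 = 726787681/3364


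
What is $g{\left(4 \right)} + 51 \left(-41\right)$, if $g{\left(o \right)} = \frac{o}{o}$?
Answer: $-2090$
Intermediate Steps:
$g{\left(o \right)} = 1$
$g{\left(4 \right)} + 51 \left(-41\right) = 1 + 51 \left(-41\right) = 1 - 2091 = -2090$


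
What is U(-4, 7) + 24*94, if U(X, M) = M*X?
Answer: 2228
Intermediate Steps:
U(-4, 7) + 24*94 = 7*(-4) + 24*94 = -28 + 2256 = 2228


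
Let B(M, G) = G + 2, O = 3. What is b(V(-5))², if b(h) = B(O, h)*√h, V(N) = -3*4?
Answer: -1200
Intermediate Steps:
V(N) = -12
B(M, G) = 2 + G
b(h) = √h*(2 + h) (b(h) = (2 + h)*√h = √h*(2 + h))
b(V(-5))² = (√(-12)*(2 - 12))² = ((2*I*√3)*(-10))² = (-20*I*√3)² = -1200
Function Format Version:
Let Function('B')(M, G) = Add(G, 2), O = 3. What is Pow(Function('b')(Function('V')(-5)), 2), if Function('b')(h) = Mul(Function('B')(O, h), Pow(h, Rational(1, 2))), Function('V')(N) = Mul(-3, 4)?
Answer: -1200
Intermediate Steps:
Function('V')(N) = -12
Function('B')(M, G) = Add(2, G)
Function('b')(h) = Mul(Pow(h, Rational(1, 2)), Add(2, h)) (Function('b')(h) = Mul(Add(2, h), Pow(h, Rational(1, 2))) = Mul(Pow(h, Rational(1, 2)), Add(2, h)))
Pow(Function('b')(Function('V')(-5)), 2) = Pow(Mul(Pow(-12, Rational(1, 2)), Add(2, -12)), 2) = Pow(Mul(Mul(2, I, Pow(3, Rational(1, 2))), -10), 2) = Pow(Mul(-20, I, Pow(3, Rational(1, 2))), 2) = -1200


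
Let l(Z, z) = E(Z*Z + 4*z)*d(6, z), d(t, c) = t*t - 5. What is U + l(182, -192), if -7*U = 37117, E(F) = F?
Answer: 6984135/7 ≈ 9.9773e+5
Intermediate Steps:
d(t, c) = -5 + t**2 (d(t, c) = t**2 - 5 = -5 + t**2)
U = -37117/7 (U = -1/7*37117 = -37117/7 ≈ -5302.4)
l(Z, z) = 31*Z**2 + 124*z (l(Z, z) = (Z*Z + 4*z)*(-5 + 6**2) = (Z**2 + 4*z)*(-5 + 36) = (Z**2 + 4*z)*31 = 31*Z**2 + 124*z)
U + l(182, -192) = -37117/7 + (31*182**2 + 124*(-192)) = -37117/7 + (31*33124 - 23808) = -37117/7 + (1026844 - 23808) = -37117/7 + 1003036 = 6984135/7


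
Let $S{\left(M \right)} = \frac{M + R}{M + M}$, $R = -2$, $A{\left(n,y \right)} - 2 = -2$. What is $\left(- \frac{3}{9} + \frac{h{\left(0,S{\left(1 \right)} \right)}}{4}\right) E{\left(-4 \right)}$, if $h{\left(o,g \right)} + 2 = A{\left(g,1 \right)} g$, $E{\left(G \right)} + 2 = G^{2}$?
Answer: $- \frac{35}{3} \approx -11.667$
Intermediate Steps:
$A{\left(n,y \right)} = 0$ ($A{\left(n,y \right)} = 2 - 2 = 0$)
$S{\left(M \right)} = \frac{-2 + M}{2 M}$ ($S{\left(M \right)} = \frac{M - 2}{M + M} = \frac{-2 + M}{2 M}$)
$E{\left(G \right)} = -2 + G^{2}$
$h{\left(o,g \right)} = -2$ ($h{\left(o,g \right)} = -2 + 0 g = -2 + 0 = -2$)
$\left(- \frac{3}{9} + \frac{h{\left(0,S{\left(1 \right)} \right)}}{4}\right) E{\left(-4 \right)} = \left(- \frac{3}{9} - \frac{2}{4}\right) \left(-2 + \left(-4\right)^{2}\right) = \left(\left(-3\right) \frac{1}{9} - \frac{1}{2}\right) \left(-2 + 16\right) = \left(- \frac{1}{3} - \frac{1}{2}\right) 14 = \left(- \frac{5}{6}\right) 14 = - \frac{35}{3}$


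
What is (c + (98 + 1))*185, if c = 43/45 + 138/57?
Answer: 3238684/171 ≈ 18940.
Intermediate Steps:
c = 2887/855 (c = 43*(1/45) + 138*(1/57) = 43/45 + 46/19 = 2887/855 ≈ 3.3766)
(c + (98 + 1))*185 = (2887/855 + (98 + 1))*185 = (2887/855 + 99)*185 = (87532/855)*185 = 3238684/171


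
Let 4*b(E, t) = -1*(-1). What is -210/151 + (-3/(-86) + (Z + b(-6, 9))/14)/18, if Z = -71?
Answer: -10927075/6544944 ≈ -1.6695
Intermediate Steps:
b(E, t) = 1/4 (b(E, t) = (-1*(-1))/4 = (1/4)*1 = 1/4)
-210/151 + (-3/(-86) + (Z + b(-6, 9))/14)/18 = -210/151 + (-3/(-86) + (-71 + 1/4)/14)/18 = -210*1/151 + (-3*(-1/86) - 283/4*1/14)*(1/18) = -210/151 + (3/86 - 283/56)*(1/18) = -210/151 - 12085/2408*1/18 = -210/151 - 12085/43344 = -10927075/6544944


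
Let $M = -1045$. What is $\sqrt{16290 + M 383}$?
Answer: $i \sqrt{383945} \approx 619.63 i$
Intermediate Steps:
$\sqrt{16290 + M 383} = \sqrt{16290 - 400235} = \sqrt{-383945} = i \sqrt{383945}$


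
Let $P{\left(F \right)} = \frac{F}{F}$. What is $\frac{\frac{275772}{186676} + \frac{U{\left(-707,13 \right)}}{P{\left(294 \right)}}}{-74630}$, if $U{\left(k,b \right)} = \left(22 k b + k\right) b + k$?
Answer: $\frac{17591029659}{497558210} \approx 35.355$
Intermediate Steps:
$P{\left(F \right)} = 1$
$U{\left(k,b \right)} = k + b \left(k + 22 b k\right)$ ($U{\left(k,b \right)} = \left(22 b k + k\right) b + k = \left(k + 22 b k\right) b + k = b \left(k + 22 b k\right) + k = k + b \left(k + 22 b k\right)$)
$\frac{\frac{275772}{186676} + \frac{U{\left(-707,13 \right)}}{P{\left(294 \right)}}}{-74630} = \frac{\frac{275772}{186676} + \frac{\left(-707\right) \left(1 + 13 + 22 \cdot 13^{2}\right)}{1}}{-74630} = \left(275772 \cdot \frac{1}{186676} + - 707 \left(1 + 13 + 22 \cdot 169\right) 1\right) \left(- \frac{1}{74630}\right) = \left(\frac{9849}{6667} + - 707 \left(1 + 13 + 3718\right) 1\right) \left(- \frac{1}{74630}\right) = \left(\frac{9849}{6667} + \left(-707\right) 3732 \cdot 1\right) \left(- \frac{1}{74630}\right) = \left(\frac{9849}{6667} - 2638524\right) \left(- \frac{1}{74630}\right) = \left(- \frac{17591029659}{6667}\right) \left(- \frac{1}{74630}\right) = \frac{17591029659}{497558210}$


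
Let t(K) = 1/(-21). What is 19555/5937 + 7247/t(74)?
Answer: -903514664/5937 ≈ -1.5218e+5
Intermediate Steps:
t(K) = -1/21
19555/5937 + 7247/t(74) = 19555/5937 + 7247/(-1/21) = 19555*(1/5937) + 7247*(-21) = 19555/5937 - 152187 = -903514664/5937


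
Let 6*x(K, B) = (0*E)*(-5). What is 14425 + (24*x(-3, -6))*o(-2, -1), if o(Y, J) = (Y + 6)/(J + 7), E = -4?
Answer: 14425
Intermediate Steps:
o(Y, J) = (6 + Y)/(7 + J)
x(K, B) = 0 (x(K, B) = ((0*(-4))*(-5))/6 = (0*(-5))/6 = (⅙)*0 = 0)
14425 + (24*x(-3, -6))*o(-2, -1) = 14425 + (24*0)*((6 - 2)/(7 - 1)) = 14425 + 0*(4/6) = 14425 + 0*((⅙)*4) = 14425 + 0*(⅔) = 14425 + 0 = 14425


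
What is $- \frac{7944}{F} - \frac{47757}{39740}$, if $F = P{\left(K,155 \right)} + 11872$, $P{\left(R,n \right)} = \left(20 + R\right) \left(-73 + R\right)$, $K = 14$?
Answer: $- \frac{393432561}{196037420} \approx -2.0069$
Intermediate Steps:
$P{\left(R,n \right)} = \left(-73 + R\right) \left(20 + R\right)$
$F = 9866$ ($F = \left(-1460 + 14^{2} - 742\right) + 11872 = \left(-1460 + 196 - 742\right) + 11872 = -2006 + 11872 = 9866$)
$- \frac{7944}{F} - \frac{47757}{39740} = - \frac{7944}{9866} - \frac{47757}{39740} = \left(-7944\right) \frac{1}{9866} - \frac{47757}{39740} = - \frac{3972}{4933} - \frac{47757}{39740} = - \frac{393432561}{196037420}$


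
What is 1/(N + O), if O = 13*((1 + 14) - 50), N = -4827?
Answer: -1/5282 ≈ -0.00018932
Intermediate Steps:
O = -455 (O = 13*(15 - 50) = 13*(-35) = -455)
1/(N + O) = 1/(-4827 - 455) = 1/(-5282) = -1/5282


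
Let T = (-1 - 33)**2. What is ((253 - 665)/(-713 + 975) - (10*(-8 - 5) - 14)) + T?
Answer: 170094/131 ≈ 1298.4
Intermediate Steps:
T = 1156 (T = (-34)**2 = 1156)
((253 - 665)/(-713 + 975) - (10*(-8 - 5) - 14)) + T = ((253 - 665)/(-713 + 975) - (10*(-8 - 5) - 14)) + 1156 = (-412/262 - (10*(-13) - 14)) + 1156 = (-412*1/262 - (-130 - 14)) + 1156 = (-206/131 - 1*(-144)) + 1156 = (-206/131 + 144) + 1156 = 18658/131 + 1156 = 170094/131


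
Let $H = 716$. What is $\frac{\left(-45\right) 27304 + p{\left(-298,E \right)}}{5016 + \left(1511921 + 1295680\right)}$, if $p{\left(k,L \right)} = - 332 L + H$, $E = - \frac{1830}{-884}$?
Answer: $- \frac{271531934}{621588357} \approx -0.43684$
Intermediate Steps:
$E = \frac{915}{442}$ ($E = \left(-1830\right) \left(- \frac{1}{884}\right) = \frac{915}{442} \approx 2.0701$)
$p{\left(k,L \right)} = 716 - 332 L$ ($p{\left(k,L \right)} = - 332 L + 716 = 716 - 332 L$)
$\frac{\left(-45\right) 27304 + p{\left(-298,E \right)}}{5016 + \left(1511921 + 1295680\right)} = \frac{\left(-45\right) 27304 + \left(716 - \frac{151890}{221}\right)}{5016 + \left(1511921 + 1295680\right)} = \frac{-1228680 + \left(716 - \frac{151890}{221}\right)}{5016 + 2807601} = \frac{-1228680 + \frac{6346}{221}}{2812617} = \left(- \frac{271531934}{221}\right) \frac{1}{2812617} = - \frac{271531934}{621588357}$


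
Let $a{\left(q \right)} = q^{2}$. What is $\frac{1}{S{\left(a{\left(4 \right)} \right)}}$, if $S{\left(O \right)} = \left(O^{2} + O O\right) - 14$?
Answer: $\frac{1}{498} \approx 0.002008$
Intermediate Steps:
$S{\left(O \right)} = -14 + 2 O^{2}$ ($S{\left(O \right)} = \left(O^{2} + O^{2}\right) - 14 = 2 O^{2} - 14 = -14 + 2 O^{2}$)
$\frac{1}{S{\left(a{\left(4 \right)} \right)}} = \frac{1}{-14 + 2 \left(4^{2}\right)^{2}} = \frac{1}{-14 + 2 \cdot 16^{2}} = \frac{1}{-14 + 2 \cdot 256} = \frac{1}{-14 + 512} = \frac{1}{498}$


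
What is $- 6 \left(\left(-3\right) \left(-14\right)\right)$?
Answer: $-252$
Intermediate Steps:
$- 6 \left(\left(-3\right) \left(-14\right)\right) = \left(-6\right) 42 = -252$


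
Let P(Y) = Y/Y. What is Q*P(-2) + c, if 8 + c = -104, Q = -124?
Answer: -236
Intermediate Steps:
c = -112 (c = -8 - 104 = -112)
P(Y) = 1
Q*P(-2) + c = -124*1 - 112 = -124 - 112 = -236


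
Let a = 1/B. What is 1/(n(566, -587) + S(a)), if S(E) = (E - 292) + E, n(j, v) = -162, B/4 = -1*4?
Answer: -8/3633 ≈ -0.0022020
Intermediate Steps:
B = -16 (B = 4*(-1*4) = 4*(-4) = -16)
a = -1/16 (a = 1/(-16) = -1/16 ≈ -0.062500)
S(E) = -292 + 2*E (S(E) = (-292 + E) + E = -292 + 2*E)
1/(n(566, -587) + S(a)) = 1/(-162 + (-292 + 2*(-1/16))) = 1/(-162 + (-292 - 1/8)) = 1/(-162 - 2337/8) = 1/(-3633/8) = -8/3633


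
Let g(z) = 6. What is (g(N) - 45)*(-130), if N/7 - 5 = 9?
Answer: 5070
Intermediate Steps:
N = 98 (N = 35 + 7*9 = 35 + 63 = 98)
(g(N) - 45)*(-130) = (6 - 45)*(-130) = -39*(-130) = 5070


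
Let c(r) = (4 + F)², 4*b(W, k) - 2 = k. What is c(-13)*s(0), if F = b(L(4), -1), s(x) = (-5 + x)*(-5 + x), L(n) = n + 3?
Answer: 7225/16 ≈ 451.56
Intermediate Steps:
L(n) = 3 + n
s(x) = (-5 + x)²
b(W, k) = ½ + k/4
F = ¼ (F = ½ + (¼)*(-1) = ½ - ¼ = ¼ ≈ 0.25000)
c(r) = 289/16 (c(r) = (4 + ¼)² = (17/4)² = 289/16)
c(-13)*s(0) = 289*(-5 + 0)²/16 = (289/16)*(-5)² = (289/16)*25 = 7225/16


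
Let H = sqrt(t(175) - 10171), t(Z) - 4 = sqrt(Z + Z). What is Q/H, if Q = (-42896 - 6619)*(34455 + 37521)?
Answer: 3563891640*I/sqrt(10167 - 5*sqrt(14)) ≈ 3.5378e+7*I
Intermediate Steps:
t(Z) = 4 + sqrt(2)*sqrt(Z) (t(Z) = 4 + sqrt(Z + Z) = 4 + sqrt(2*Z) = 4 + sqrt(2)*sqrt(Z))
H = sqrt(-10167 + 5*sqrt(14)) (H = sqrt((4 + sqrt(2)*sqrt(175)) - 10171) = sqrt((4 + sqrt(2)*(5*sqrt(7))) - 10171) = sqrt((4 + 5*sqrt(14)) - 10171) = sqrt(-10167 + 5*sqrt(14)) ≈ 100.74*I)
Q = -3563891640 (Q = -49515*71976 = -3563891640)
Q/H = -3563891640/sqrt(-10167 + 5*sqrt(14))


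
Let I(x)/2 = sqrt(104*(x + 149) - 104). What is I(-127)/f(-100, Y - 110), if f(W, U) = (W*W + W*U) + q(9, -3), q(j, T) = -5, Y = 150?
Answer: 4*sqrt(546)/5995 ≈ 0.015591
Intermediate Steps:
f(W, U) = -5 + W**2 + U*W (f(W, U) = (W*W + W*U) - 5 = (W**2 + U*W) - 5 = -5 + W**2 + U*W)
I(x) = 2*sqrt(15392 + 104*x) (I(x) = 2*sqrt(104*(x + 149) - 104) = 2*sqrt(104*(149 + x) - 104) = 2*sqrt((15496 + 104*x) - 104) = 2*sqrt(15392 + 104*x))
I(-127)/f(-100, Y - 110) = (4*sqrt(3848 + 26*(-127)))/(-5 + (-100)**2 + (150 - 110)*(-100)) = (4*sqrt(3848 - 3302))/(-5 + 10000 + 40*(-100)) = (4*sqrt(546))/(-5 + 10000 - 4000) = (4*sqrt(546))/5995 = (4*sqrt(546))*(1/5995) = 4*sqrt(546)/5995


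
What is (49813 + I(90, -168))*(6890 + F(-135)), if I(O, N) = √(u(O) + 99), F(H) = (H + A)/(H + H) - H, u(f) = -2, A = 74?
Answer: 94485846343/270 + 1896811*√97/270 ≈ 3.5002e+8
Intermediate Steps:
F(H) = -H + (74 + H)/(2*H) (F(H) = (H + 74)/(H + H) - H = (74 + H)/((2*H)) - H = (74 + H)*(1/(2*H)) - H = (74 + H)/(2*H) - H = -H + (74 + H)/(2*H))
I(O, N) = √97 (I(O, N) = √(-2 + 99) = √97)
(49813 + I(90, -168))*(6890 + F(-135)) = (49813 + √97)*(6890 + (½ - 1*(-135) + 37/(-135))) = (49813 + √97)*(6890 + (½ + 135 + 37*(-1/135))) = (49813 + √97)*(6890 + (½ + 135 - 37/135)) = (49813 + √97)*(6890 + 36511/270) = (49813 + √97)*(1896811/270) = 94485846343/270 + 1896811*√97/270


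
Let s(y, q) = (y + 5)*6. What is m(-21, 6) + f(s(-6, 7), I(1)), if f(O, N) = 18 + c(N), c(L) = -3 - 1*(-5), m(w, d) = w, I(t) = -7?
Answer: -1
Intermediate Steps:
s(y, q) = 30 + 6*y (s(y, q) = (5 + y)*6 = 30 + 6*y)
c(L) = 2 (c(L) = -3 + 5 = 2)
f(O, N) = 20 (f(O, N) = 18 + 2 = 20)
m(-21, 6) + f(s(-6, 7), I(1)) = -21 + 20 = -1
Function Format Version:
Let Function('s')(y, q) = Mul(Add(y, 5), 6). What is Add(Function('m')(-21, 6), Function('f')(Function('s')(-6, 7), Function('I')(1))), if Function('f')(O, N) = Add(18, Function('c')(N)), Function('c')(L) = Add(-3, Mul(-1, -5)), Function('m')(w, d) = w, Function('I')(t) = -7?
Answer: -1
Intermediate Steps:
Function('s')(y, q) = Add(30, Mul(6, y)) (Function('s')(y, q) = Mul(Add(5, y), 6) = Add(30, Mul(6, y)))
Function('c')(L) = 2 (Function('c')(L) = Add(-3, 5) = 2)
Function('f')(O, N) = 20 (Function('f')(O, N) = Add(18, 2) = 20)
Add(Function('m')(-21, 6), Function('f')(Function('s')(-6, 7), Function('I')(1))) = Add(-21, 20) = -1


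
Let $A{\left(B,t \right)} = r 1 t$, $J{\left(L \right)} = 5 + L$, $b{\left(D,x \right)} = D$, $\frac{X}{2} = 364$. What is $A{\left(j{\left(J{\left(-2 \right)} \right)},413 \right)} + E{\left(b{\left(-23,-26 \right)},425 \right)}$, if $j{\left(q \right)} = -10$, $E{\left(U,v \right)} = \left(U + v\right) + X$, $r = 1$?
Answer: $1543$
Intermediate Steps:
$X = 728$ ($X = 2 \cdot 364 = 728$)
$E{\left(U,v \right)} = 728 + U + v$ ($E{\left(U,v \right)} = \left(U + v\right) + 728 = 728 + U + v$)
$A{\left(B,t \right)} = t$ ($A{\left(B,t \right)} = 1 \cdot 1 t = 1 t = t$)
$A{\left(j{\left(J{\left(-2 \right)} \right)},413 \right)} + E{\left(b{\left(-23,-26 \right)},425 \right)} = 413 + \left(728 - 23 + 425\right) = 413 + 1130 = 1543$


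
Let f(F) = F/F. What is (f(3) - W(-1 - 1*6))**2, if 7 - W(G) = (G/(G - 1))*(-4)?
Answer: 361/4 ≈ 90.250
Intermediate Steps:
f(F) = 1
W(G) = 7 + 4*G/(-1 + G) (W(G) = 7 - G/(G - 1)*(-4) = 7 - G/(-1 + G)*(-4) = 7 - (-4)*G/(-1 + G) = 7 + 4*G/(-1 + G))
(f(3) - W(-1 - 1*6))**2 = (1 - (-7 + 11*(-1 - 1*6))/(-1 + (-1 - 1*6)))**2 = (1 - (-7 + 11*(-1 - 6))/(-1 + (-1 - 6)))**2 = (1 - (-7 + 11*(-7))/(-1 - 7))**2 = (1 - (-7 - 77)/(-8))**2 = (1 - (-1)*(-84)/8)**2 = (1 - 1*21/2)**2 = (1 - 21/2)**2 = (-19/2)**2 = 361/4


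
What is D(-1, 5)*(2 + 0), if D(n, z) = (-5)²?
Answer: 50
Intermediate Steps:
D(n, z) = 25
D(-1, 5)*(2 + 0) = 25*(2 + 0) = 25*2 = 50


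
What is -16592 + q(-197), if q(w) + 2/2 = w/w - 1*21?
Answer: -16613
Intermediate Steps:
q(w) = -21 (q(w) = -1 + (w/w - 1*21) = -1 + (1 - 21) = -1 - 20 = -21)
-16592 + q(-197) = -16592 - 21 = -16613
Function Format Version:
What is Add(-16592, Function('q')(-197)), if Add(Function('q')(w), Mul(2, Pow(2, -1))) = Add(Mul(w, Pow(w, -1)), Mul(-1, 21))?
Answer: -16613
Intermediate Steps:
Function('q')(w) = -21 (Function('q')(w) = Add(-1, Add(Mul(w, Pow(w, -1)), Mul(-1, 21))) = Add(-1, Add(1, -21)) = Add(-1, -20) = -21)
Add(-16592, Function('q')(-197)) = Add(-16592, -21) = -16613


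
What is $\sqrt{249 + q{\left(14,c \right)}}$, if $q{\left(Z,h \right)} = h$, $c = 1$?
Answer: $5 \sqrt{10} \approx 15.811$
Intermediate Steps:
$\sqrt{249 + q{\left(14,c \right)}} = \sqrt{249 + 1} = \sqrt{250} = 5 \sqrt{10}$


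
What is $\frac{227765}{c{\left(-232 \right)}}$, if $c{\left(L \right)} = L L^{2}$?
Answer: $- \frac{227765}{12487168} \approx -0.01824$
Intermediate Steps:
$c{\left(L \right)} = L^{3}$
$\frac{227765}{c{\left(-232 \right)}} = \frac{227765}{\left(-232\right)^{3}} = \frac{227765}{-12487168} = 227765 \left(- \frac{1}{12487168}\right) = - \frac{227765}{12487168}$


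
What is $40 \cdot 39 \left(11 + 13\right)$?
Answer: $37440$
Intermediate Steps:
$40 \cdot 39 \left(11 + 13\right) = 1560 \cdot 24 = 37440$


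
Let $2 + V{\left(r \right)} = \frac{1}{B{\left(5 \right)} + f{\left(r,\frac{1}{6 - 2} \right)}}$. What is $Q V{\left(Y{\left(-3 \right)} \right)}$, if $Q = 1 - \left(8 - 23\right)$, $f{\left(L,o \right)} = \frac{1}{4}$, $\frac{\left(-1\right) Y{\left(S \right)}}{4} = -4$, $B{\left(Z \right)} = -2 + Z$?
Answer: $- \frac{352}{13} \approx -27.077$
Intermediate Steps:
$Y{\left(S \right)} = 16$ ($Y{\left(S \right)} = \left(-4\right) \left(-4\right) = 16$)
$f{\left(L,o \right)} = \frac{1}{4}$
$V{\left(r \right)} = - \frac{22}{13}$ ($V{\left(r \right)} = -2 + \frac{1}{\left(-2 + 5\right) + \frac{1}{4}} = -2 + \frac{1}{3 + \frac{1}{4}} = -2 + \frac{1}{\frac{13}{4}} = -2 + \frac{4}{13} = - \frac{22}{13}$)
$Q = 16$ ($Q = 1 - \left(8 - 23\right) = 1 - -15 = 1 + 15 = 16$)
$Q V{\left(Y{\left(-3 \right)} \right)} = 16 \left(- \frac{22}{13}\right) = - \frac{352}{13}$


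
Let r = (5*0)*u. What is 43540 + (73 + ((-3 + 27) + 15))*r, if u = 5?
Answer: 43540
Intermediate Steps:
r = 0 (r = (5*0)*5 = 0*5 = 0)
43540 + (73 + ((-3 + 27) + 15))*r = 43540 + (73 + ((-3 + 27) + 15))*0 = 43540 + (73 + (24 + 15))*0 = 43540 + (73 + 39)*0 = 43540 + 112*0 = 43540 + 0 = 43540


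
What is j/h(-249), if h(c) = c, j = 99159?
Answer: -33053/83 ≈ -398.23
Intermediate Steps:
j/h(-249) = 99159/(-249) = 99159*(-1/249) = -33053/83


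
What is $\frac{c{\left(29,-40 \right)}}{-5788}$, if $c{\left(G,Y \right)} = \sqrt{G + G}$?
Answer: $- \frac{\sqrt{58}}{5788} \approx -0.0013158$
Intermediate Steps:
$c{\left(G,Y \right)} = \sqrt{2} \sqrt{G}$ ($c{\left(G,Y \right)} = \sqrt{2 G} = \sqrt{2} \sqrt{G}$)
$\frac{c{\left(29,-40 \right)}}{-5788} = \frac{\sqrt{2} \sqrt{29}}{-5788} = \sqrt{58} \left(- \frac{1}{5788}\right) = - \frac{\sqrt{58}}{5788}$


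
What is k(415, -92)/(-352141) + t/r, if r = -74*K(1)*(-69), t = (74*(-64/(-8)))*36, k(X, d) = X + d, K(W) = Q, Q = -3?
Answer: -11275941/8099243 ≈ -1.3922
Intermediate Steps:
K(W) = -3
t = 21312 (t = (74*(-64*(-1/8)))*36 = (74*8)*36 = 592*36 = 21312)
r = -15318 (r = -74*(-3)*(-69) = 222*(-69) = -15318)
k(415, -92)/(-352141) + t/r = (415 - 92)/(-352141) + 21312/(-15318) = 323*(-1/352141) + 21312*(-1/15318) = -323/352141 - 32/23 = -11275941/8099243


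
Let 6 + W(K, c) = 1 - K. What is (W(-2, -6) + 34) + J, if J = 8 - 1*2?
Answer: 37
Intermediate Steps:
J = 6 (J = 8 - 2 = 6)
W(K, c) = -5 - K (W(K, c) = -6 + (1 - K) = -5 - K)
(W(-2, -6) + 34) + J = ((-5 - 1*(-2)) + 34) + 6 = ((-5 + 2) + 34) + 6 = (-3 + 34) + 6 = 31 + 6 = 37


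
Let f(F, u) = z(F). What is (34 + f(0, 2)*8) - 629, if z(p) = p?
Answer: -595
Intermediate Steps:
f(F, u) = F
(34 + f(0, 2)*8) - 629 = (34 + 0*8) - 629 = (34 + 0) - 629 = 34 - 629 = -595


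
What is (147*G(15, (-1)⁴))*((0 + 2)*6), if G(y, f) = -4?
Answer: -7056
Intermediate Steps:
(147*G(15, (-1)⁴))*((0 + 2)*6) = (147*(-4))*((0 + 2)*6) = -1176*6 = -588*12 = -7056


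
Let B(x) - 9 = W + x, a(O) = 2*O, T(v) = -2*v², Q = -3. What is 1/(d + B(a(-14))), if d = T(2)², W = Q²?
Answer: 1/54 ≈ 0.018519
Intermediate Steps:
W = 9 (W = (-3)² = 9)
B(x) = 18 + x (B(x) = 9 + (9 + x) = 18 + x)
d = 64 (d = (-2*2²)² = (-2*4)² = (-8)² = 64)
1/(d + B(a(-14))) = 1/(64 + (18 + 2*(-14))) = 1/(64 + (18 - 28)) = 1/(64 - 10) = 1/54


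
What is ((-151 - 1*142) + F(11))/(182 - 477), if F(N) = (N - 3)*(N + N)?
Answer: 117/295 ≈ 0.39661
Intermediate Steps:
F(N) = 2*N*(-3 + N) (F(N) = (-3 + N)*(2*N) = 2*N*(-3 + N))
((-151 - 1*142) + F(11))/(182 - 477) = ((-151 - 1*142) + 2*11*(-3 + 11))/(182 - 477) = ((-151 - 142) + 2*11*8)/(-295) = (-293 + 176)*(-1/295) = -117*(-1/295) = 117/295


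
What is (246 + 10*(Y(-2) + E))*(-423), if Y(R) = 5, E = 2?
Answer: -133668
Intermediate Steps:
(246 + 10*(Y(-2) + E))*(-423) = (246 + 10*(5 + 2))*(-423) = (246 + 10*7)*(-423) = (246 + 70)*(-423) = 316*(-423) = -133668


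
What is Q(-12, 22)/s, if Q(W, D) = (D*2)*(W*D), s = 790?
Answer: -5808/395 ≈ -14.704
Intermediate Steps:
Q(W, D) = 2*W*D² (Q(W, D) = (2*D)*(D*W) = 2*W*D²)
Q(-12, 22)/s = (2*(-12)*22²)/790 = (2*(-12)*484)*(1/790) = -11616*1/790 = -5808/395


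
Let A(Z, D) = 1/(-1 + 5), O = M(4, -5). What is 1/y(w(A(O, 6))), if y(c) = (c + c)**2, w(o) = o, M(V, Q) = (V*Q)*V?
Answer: 4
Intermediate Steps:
M(V, Q) = Q*V**2 (M(V, Q) = (Q*V)*V = Q*V**2)
O = -80 (O = -5*4**2 = -5*16 = -80)
A(Z, D) = 1/4
y(c) = 4*c**2 (y(c) = (2*c)**2 = 4*c**2)
1/y(w(A(O, 6))) = 1/(4*(1/4)**2) = 1/(4*(1/16)) = 1/(1/4) = 4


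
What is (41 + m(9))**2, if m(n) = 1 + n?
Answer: 2601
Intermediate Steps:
(41 + m(9))**2 = (41 + (1 + 9))**2 = (41 + 10)**2 = 51**2 = 2601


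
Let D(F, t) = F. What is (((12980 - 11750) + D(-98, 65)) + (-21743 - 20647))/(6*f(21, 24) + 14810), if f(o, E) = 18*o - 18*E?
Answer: -20629/7243 ≈ -2.8481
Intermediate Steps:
f(o, E) = -18*E + 18*o
(((12980 - 11750) + D(-98, 65)) + (-21743 - 20647))/(6*f(21, 24) + 14810) = (((12980 - 11750) - 98) + (-21743 - 20647))/(6*(-18*24 + 18*21) + 14810) = ((1230 - 98) - 42390)/(6*(-432 + 378) + 14810) = (1132 - 42390)/(6*(-54) + 14810) = -41258/(-324 + 14810) = -41258/14486 = -41258*1/14486 = -20629/7243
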